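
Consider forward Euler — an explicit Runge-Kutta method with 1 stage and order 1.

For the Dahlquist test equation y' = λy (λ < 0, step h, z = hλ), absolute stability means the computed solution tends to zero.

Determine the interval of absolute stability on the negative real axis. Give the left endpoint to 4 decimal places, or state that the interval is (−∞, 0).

With y'=λy (z=hλ):
  order 1, 1-stage ⇒ R(z)=1+z
  (e.g. R(-0.45)=0.55000, |R|=0.55000)

Find x<0 with |R(x)|<1.
x=-0.45: |R|=0.5500
|R(-1.59)|=0.5900 |R(-1.09)|=0.0900 |R(-0.73)|=0.2700
Bisect:
  x_lo=-2.5468 |R|=1.5468  x_hi=-0.0549 |R|=0.9451
  mid=-1.30084 |R|=0.30084 →hi
  mid=-1.92381 |R|=0.92381 →hi
  mid=-2.23530 |R|=1.23530 →lo
  mid=-2.07955 |R|=1.07955 →lo
  mid=-2.00168 |R|=1.00168 →lo
  mid=-1.96275 |R|=0.96275 →hi
  mid=-1.98222 |R|=0.98222 →hi
  mid=-1.99195 |R|=0.99195 →hi
  ...
  [-2.00001,-1.99986] ⇒ x*=-2.0000
Stable set (-2.0000, 0).

z∈(-2.0000,0).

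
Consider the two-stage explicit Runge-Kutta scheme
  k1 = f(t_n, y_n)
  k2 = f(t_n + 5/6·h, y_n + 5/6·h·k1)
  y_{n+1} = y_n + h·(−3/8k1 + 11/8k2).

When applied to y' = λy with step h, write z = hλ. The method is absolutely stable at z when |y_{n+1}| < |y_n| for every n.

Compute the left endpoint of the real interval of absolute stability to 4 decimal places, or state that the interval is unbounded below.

z* = -0.8727.

Test eqn y'=λy, z=hλ:
  k1=λy_n ⇒ h·k1=z·y_n;  k2=λ(1+5/6z)y_n ⇒ h·k2=z(1+5/6z)y_n
  y_{n+1}/y_n = 1 − 3/8z + 11/8z(1+5/6z) = 1 + z + 55/48z²
  ⇒ R(z) = 1 + z + 55/48z².

Solve |R(x)|<1 on ℝ⁻.
x=-0.83: |R|=0.9594
R=1: x+55/48x²=0 ⇒ x=−48/55=-0.8727; min R=1−1/(4·55/48)=0.7818>−1
Confirm numerically:
  x=-0.735: |R|=0.88401 <1
  x=-0.406: |R|=0.78287 <1
  x=-0.375: |R|=0.78613 <1
  x=-1.469: |R|=2.00366 >1
  x=-1.361: |R|=1.76145 >1
  x=-1.153: |R|=1.37028 >1
Interval (-0.8727, 0).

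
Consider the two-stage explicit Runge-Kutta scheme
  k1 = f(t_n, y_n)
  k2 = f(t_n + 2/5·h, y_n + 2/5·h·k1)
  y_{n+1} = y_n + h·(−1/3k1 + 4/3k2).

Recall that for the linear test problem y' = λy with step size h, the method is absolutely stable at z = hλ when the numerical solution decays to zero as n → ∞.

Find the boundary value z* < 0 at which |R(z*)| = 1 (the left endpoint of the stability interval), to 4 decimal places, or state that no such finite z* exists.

left endpoint -1.8750.

With y'=λy (z=hλ):
  k1=λy_n ⇒ h·k1=z·y_n;  k2=λ(1+2/5z)y_n ⇒ h·k2=z(1+2/5z)y_n
  y_{n+1}/y_n = 1 − 1/3z + 4/3z(1+2/5z) = 1 + z + 8/15z²
  ⇒ R(z) = 1 + z + 8/15z².

Solve |R(x)|<1 on ℝ⁻.
x=-0.45: |R|=0.6580
R=1: x+8/15x²=0 ⇒ x=−15/8=-1.8750; min R=1−1/(4·8/15)=0.5312>−1
Confirm numerically:
  x=-1.578: |R|=0.75004 <1
  x=-1.560: |R|=0.73792 <1
  x=-1.193: |R|=0.56607 <1
  x=-2.150: |R|=1.31533 >1
  x=-2.023: |R|=1.15968 >1
Stable set (-1.8750, 0).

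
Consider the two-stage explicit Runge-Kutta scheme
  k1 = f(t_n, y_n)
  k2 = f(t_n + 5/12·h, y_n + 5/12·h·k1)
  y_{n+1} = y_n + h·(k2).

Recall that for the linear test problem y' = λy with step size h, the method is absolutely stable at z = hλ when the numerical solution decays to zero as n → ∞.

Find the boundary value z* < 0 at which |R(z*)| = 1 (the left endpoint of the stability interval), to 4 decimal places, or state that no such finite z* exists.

With y'=λy (z=hλ):
  k1=λy_n ⇒ h·k1=z·y_n;  k2=λ(1+5/12z)y_n ⇒ h·k2=z(1+5/12z)y_n
  y_{n+1}/y_n = 1 + z(1+5/12z) = 1 + z + 5/12z²
  R(z) = 1 + z + 5/12z².

Find x<0 with |R(x)|<1.
x=-0.38: |R|=0.6802
R=1: x+5/12x²=0 ⇒ x=−12/5=-2.4000; min R=1−1/(4·5/12)=0.4000>−1
Confirm numerically:
  x=-2.220: |R|=0.83350 <1
  x=-1.659: |R|=0.48778 <1
  x=-1.635: |R|=0.47884 <1
  x=-1.220: |R|=0.40017 <1
  x=-2.648: |R|=1.27363 >1
  x=-2.604: |R|=1.22134 >1
  x=-2.539: |R|=1.14705 >1
Stable set (-2.4000, 0).

left endpoint -2.4000.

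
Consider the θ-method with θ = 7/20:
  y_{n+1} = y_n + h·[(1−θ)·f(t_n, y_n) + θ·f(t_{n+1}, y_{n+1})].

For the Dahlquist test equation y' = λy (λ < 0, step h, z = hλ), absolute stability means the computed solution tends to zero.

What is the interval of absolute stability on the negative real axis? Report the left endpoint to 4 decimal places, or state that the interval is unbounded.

Test eqn y'=λy, z=hλ:
  y_{n+1} = y_n + z·[13/20·y_n + 7/20·y_{n+1}] ⇒ (1 − 7/20z)y_{n+1} = (1 + 13/20z)y_n
  Hence R(z) = (1 + 13/20z)/(1 − 7/20z).

Solve |R(x)|<1 on ℝ⁻.
x=-0.35: |R|=0.6882
R=−1: 1+13/20x = −1+7/20x ⇒ -3/10x=2 ⇒ x=2/(-3/10)=-6.6667
Confirm numerically:
  x=-6.513: |R|=0.98594 <1
  x=-6.276: |R|=0.96334 <1
  x=-4.906: |R|=0.80560 <1
  x=-4.543: |R|=0.75402 <1
  x=-7.092: |R|=1.03664 >1
  x=-6.995: |R|=1.02857 >1
Interval (-6.6667, 0).

z∈(-6.6667,0).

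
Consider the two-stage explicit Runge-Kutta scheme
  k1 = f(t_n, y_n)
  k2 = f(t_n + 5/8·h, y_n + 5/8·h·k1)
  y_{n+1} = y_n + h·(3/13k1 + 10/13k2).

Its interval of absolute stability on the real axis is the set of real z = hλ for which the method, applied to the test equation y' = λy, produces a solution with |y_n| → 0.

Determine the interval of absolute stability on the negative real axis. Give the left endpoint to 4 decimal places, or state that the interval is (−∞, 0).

z∈(-2.0800,0).

Test eqn y'=λy, z=hλ:
  k1=λy_n ⇒ h·k1=z·y_n;  k2=λ(1+5/8z)y_n ⇒ h·k2=z(1+5/8z)y_n
  y_{n+1}/y_n = 1 + 3/13z + 10/13z(1+5/8z) = 1 + z + 25/52z²
  Hence R(z) = 1 + z + 25/52z².

Find x<0 with |R(x)|<1.
x=-1.61: |R|=0.6362
R=1: x+25/52x²=0 ⇒ x=−52/25=-2.0800; min R=1−1/(4·25/52)=0.4800>−1
Confirm numerically:
  x=-1.854: |R|=0.79856 <1
  x=-1.484: |R|=0.57478 <1
  x=-1.368: |R|=0.53172 <1
  x=-1.323: |R|=0.51850 <1
  x=-2.375: |R|=1.33684 >1
  x=-2.205: |R|=1.13251 >1
  x=-2.109: |R|=1.02940 >1
Interval (-2.0800, 0).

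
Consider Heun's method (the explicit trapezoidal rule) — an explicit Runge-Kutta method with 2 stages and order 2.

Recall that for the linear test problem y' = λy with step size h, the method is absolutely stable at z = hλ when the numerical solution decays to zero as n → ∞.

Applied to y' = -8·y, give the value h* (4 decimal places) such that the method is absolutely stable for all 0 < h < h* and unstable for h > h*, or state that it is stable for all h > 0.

With y'=λy (z=hλ):
  order 2, 2-stage ⇒ R(z)=1+z+z^2/2
  (e.g. R(-0.68)=0.55120, |R|=0.55120)

Need |R(x)|<1, x<0.
x=-0.68: |R|=0.5512
|R(-1.31)|=0.5481 |R(-1.24)|=0.5288 |R(-0.66)|=0.5578
Bisect:
  x_lo=-2.3839 |R|=1.4576  x_hi=-0.3733 |R|=0.6964
  mid=-1.37863 |R|=0.57168 →hi
  mid=-1.88128 |R|=0.88833 →hi
  mid=-2.13261 |R|=1.14140 →lo
  mid=-2.00694 |R|=1.00697 →lo
  mid=-1.94411 |R|=0.94567 →hi
  mid=-1.97553 |R|=0.97583 →hi
  mid=-1.99124 |R|=0.99127 →hi
  mid=-1.99909 |R|=0.99909 →hi
  ...
  [-2.00007,-1.99995] ⇒ x*=-2.0000
Stable set (-2.0000, 0).

(-2.0000,0); λ=-8 ⇒ h* = 0.2500.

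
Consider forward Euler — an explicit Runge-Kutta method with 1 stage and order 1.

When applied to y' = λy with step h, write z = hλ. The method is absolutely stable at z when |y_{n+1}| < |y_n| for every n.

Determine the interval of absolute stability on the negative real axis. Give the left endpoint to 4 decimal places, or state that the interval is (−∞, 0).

z∈(-2.0000,0).

Test eqn y'=λy, z=hλ:
  order 1, 1-stage ⇒ R(z)=1+z
  (e.g. R(-0.9)=0.10000, |R|=0.10000)

Need |R(x)|<1, x<0.
x=-0.9: |R|=0.1000
|R(-2.18)|=1.1800 |R(-1.64)|=0.6400 |R(-0.59)|=0.4100
Bisect:
  x_lo=-2.4602 |R|=1.4602  x_hi=-0.2333 |R|=0.7667
  mid=-1.34674 |R|=0.34674 →hi
  mid=-1.90346 |R|=0.90346 →hi
  mid=-2.18182 |R|=1.18182 →lo
  mid=-2.04264 |R|=1.04264 →lo
  mid=-1.97305 |R|=0.97305 →hi
  mid=-2.00784 |R|=1.00784 →lo
  mid=-1.99045 |R|=0.99045 →hi
  ...
  [-2.00010,-1.99996] ⇒ x*=-2.0000
So |R|<1 on (-2.0000, 0).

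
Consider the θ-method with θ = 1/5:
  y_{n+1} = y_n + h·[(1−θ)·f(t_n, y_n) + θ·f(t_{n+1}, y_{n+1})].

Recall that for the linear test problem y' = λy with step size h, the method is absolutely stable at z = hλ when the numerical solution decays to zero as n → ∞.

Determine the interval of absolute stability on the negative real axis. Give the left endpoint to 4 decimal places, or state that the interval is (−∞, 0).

z∈(-3.3333,0).

Test eqn y'=λy, z=hλ:
  y_{n+1} = y_n + z·[4/5·y_n + 1/5·y_{n+1}] ⇒ (1 − 1/5z)y_{n+1} = (1 + 4/5z)y_n
  so R(z) = (1 + 4/5z)/(1 − 1/5z).

Need |R(x)|<1, x<0.
x=-0.97: |R|=0.1876
R=−1: 1+4/5x = −1+1/5x ⇒ -3/5x=2 ⇒ x=2/(-3/5)=-3.3333
Confirm numerically:
  x=-3.020: |R|=0.88279 <1
  x=-2.339: |R|=0.59354 <1
  x=-2.330: |R|=0.58936 <1
  x=-2.002: |R|=0.42959 <1
  x=-3.854: |R|=1.17642 >1
  x=-3.744: |R|=1.14090 >1
Stable set (-3.3333, 0).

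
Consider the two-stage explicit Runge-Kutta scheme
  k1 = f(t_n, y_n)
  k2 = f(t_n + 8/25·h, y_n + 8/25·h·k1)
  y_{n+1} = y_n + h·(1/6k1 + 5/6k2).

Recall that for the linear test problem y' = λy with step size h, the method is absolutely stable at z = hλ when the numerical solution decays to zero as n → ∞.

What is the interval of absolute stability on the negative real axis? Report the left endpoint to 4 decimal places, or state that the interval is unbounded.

Test eqn y'=λy, z=hλ:
  k1=λy_n ⇒ h·k1=z·y_n;  k2=λ(1+8/25z)y_n ⇒ h·k2=z(1+8/25z)y_n
  y_{n+1}/y_n = 1 + 1/6z + 5/6z(1+8/25z) = 1 + z + 4/15z²
  R(z) = 1 + z + 4/15z².

Solve |R(x)|<1 on ℝ⁻.
x=-1.55: |R|=0.0907
R=1: x+4/15x²=0 ⇒ x=−15/4=-3.7500; min R=1−1/(4·4/15)=0.0625>−1
Confirm numerically:
  x=-3.606: |R|=0.86153 <1
  x=-3.568: |R|=0.82683 <1
  x=-2.871: |R|=0.32704 <1
  x=-2.128: |R|=0.07957 <1
  x=-4.291: |R|=1.61905 >1
  x=-4.214: |R|=1.52141 >1
Interval (-3.7500, 0).

z∈(-3.7500,0).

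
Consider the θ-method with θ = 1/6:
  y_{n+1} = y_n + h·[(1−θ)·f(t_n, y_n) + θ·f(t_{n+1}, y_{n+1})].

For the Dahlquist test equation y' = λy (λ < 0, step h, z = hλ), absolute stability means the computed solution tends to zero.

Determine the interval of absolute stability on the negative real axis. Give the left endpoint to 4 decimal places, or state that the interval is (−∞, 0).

Set f=λy, z=hλ:
  y_{n+1} = y_n + z·[5/6·y_n + 1/6·y_{n+1}] ⇒ (1 − 1/6z)y_{n+1} = (1 + 5/6z)y_n
  R(z) = (1 + 5/6z)/(1 − 1/6z).

Boundary: |R(x)|=1, x<0.
x=-0.41: |R|=0.6162
R=−1: 1+5/6x = −1+1/6x ⇒ -2/3x=2 ⇒ x=2/(-2/3)=-3.0000
Confirm numerically:
  x=-1.617: |R|=0.27373 <1
  x=-1.553: |R|=0.23368 <1
  x=-1.240: |R|=0.02762 <1
  x=-3.548: |R|=1.22958 >1
  x=-3.453: |R|=1.19169 >1
Interval (-3.0000, 0).

(-3.0000, 0).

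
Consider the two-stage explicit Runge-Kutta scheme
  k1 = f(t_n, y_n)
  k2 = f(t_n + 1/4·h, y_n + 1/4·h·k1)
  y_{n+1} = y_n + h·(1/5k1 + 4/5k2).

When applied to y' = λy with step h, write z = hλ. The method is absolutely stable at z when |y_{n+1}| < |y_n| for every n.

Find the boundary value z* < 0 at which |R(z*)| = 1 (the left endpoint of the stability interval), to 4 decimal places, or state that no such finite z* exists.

z* = -5.0000.

With y'=λy (z=hλ):
  k1=λy_n ⇒ h·k1=z·y_n;  k2=λ(1+1/4z)y_n ⇒ h·k2=z(1+1/4z)y_n
  y_{n+1}/y_n = 1 + 1/5z + 4/5z(1+1/4z) = 1 + z + 1/5z²
  ⇒ R(z) = 1 + z + 1/5z².

Need |R(x)|<1, x<0.
x=-1.78: |R|=0.1463
R=1: x+1/5x²=0 ⇒ x=−5=-5.0000; min R=1−1/(4·1/5)=-0.2500>−1
Confirm numerically:
  x=-4.141: |R|=0.28858 <1
  x=-2.691: |R|=0.24270 <1
  x=-2.253: |R|=0.23780 <1
  x=-5.376: |R|=1.40428 >1
  x=-5.325: |R|=1.34613 >1
  x=-5.222: |R|=1.23186 >1
So |R|<1 on (-5.0000, 0).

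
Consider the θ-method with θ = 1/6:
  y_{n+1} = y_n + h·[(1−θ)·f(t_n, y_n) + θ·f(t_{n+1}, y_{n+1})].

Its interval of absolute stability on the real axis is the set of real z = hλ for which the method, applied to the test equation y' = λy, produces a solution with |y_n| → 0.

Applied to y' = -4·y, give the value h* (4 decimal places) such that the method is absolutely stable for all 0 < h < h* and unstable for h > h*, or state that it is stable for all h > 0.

Set f=λy, z=hλ:
  y_{n+1} = y_n + z·[5/6·y_n + 1/6·y_{n+1}] ⇒ (1 − 1/6z)y_{n+1} = (1 + 5/6z)y_n
  R(z) = (1 + 5/6z)/(1 − 1/6z).

Need |R(x)|<1, x<0.
x=-1.4: |R|=0.1351
R=−1: 1+5/6x = −1+1/6x ⇒ -2/3x=2 ⇒ x=2/(-2/3)=-3.0000
Confirm numerically:
  x=-2.940: |R|=0.97315 <1
  x=-2.519: |R|=0.77415 <1
  x=-1.900: |R|=0.44304 <1
  x=-1.868: |R|=0.42450 <1
  x=-3.579: |R|=1.24178 >1
  x=-3.324: |R|=1.13900 >1
  x=-3.244: |R|=1.10558 >1
Stable set (-3.0000, 0).

(-3.0000,0); λ=-4 ⇒ h* = (3)/4 = 0.7500.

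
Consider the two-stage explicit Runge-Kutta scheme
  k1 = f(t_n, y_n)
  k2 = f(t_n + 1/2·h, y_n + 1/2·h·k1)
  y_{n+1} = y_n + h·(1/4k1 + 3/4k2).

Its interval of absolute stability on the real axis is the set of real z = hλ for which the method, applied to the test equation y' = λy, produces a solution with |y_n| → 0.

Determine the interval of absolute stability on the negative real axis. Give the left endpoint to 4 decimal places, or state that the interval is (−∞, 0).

(-2.6667, 0).

Test eqn y'=λy, z=hλ:
  k1=λy_n ⇒ h·k1=z·y_n;  k2=λ(1+1/2z)y_n ⇒ h·k2=z(1+1/2z)y_n
  y_{n+1}/y_n = 1 + 1/4z + 3/4z(1+1/2z) = 1 + z + 3/8z²
  Hence R(z) = 1 + z + 3/8z².

Boundary: |R(x)|=1, x<0.
x=-0.4: |R|=0.6600
R=1: x+3/8x²=0 ⇒ x=−8/3=-2.6667; min R=1−1/(4·3/8)=0.3333>−1
Confirm numerically:
  x=-2.200: |R|=0.61500 <1
  x=-2.088: |R|=0.54690 <1
  x=-1.750: |R|=0.39844 <1
  x=-1.138: |R|=0.34764 <1
  x=-3.140: |R|=1.55735 >1
  x=-3.048: |R|=1.43586 >1
  x=-2.714: |R|=1.04817 >1
Interval (-2.6667, 0).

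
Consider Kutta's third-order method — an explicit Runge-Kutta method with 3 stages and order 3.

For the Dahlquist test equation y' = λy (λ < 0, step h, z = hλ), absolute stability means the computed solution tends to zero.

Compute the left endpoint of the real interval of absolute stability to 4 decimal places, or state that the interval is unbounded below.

z* = -2.5127.

On y'=λy, z=hλ:
  order 3, 3-stage ⇒ R(z)=1+z+z^2/2+z^3/6
  (e.g. R(-0.42)=0.65585, |R|=0.65585)

Solve |R(x)|<1 on ℝ⁻.
x=-0.42: |R|=0.6559
|R(-2.5)|=0.9792 |R(-1.69)|=0.0664 |R(-0.72)|=0.4770
Bisect:
  x_lo=-3.2447 |R|=2.6741  x_hi=-0.2603 |R|=0.7707
  mid=-1.75249 |R|=0.11393 →hi
  mid=-2.49860 |R|=0.97690 →hi
  mid=-2.87166 |R|=1.69526 →lo
  mid=-2.68513 |R|=1.30676 →lo
  mid=-2.59187 |R|=1.13491 →lo
  mid=-2.54523 |R|=1.05422 →lo
  mid=-2.52192 |R|=1.01514 →lo
  mid=-2.51026 |R|=0.99592 →hi
  mid=-2.51609 |R|=1.00550 →lo
  mid=-2.51317 |R|=1.00070 →lo
  ...
  [-2.51281,-2.51263] ⇒ x*=-2.5127
Stable set (-2.5127, 0).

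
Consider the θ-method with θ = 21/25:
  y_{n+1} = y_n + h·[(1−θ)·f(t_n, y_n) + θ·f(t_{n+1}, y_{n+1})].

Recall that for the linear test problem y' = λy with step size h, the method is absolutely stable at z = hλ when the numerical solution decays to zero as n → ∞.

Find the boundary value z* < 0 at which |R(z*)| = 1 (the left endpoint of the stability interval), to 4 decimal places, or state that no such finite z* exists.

unbounded; (−∞, 0).

Test eqn y'=λy, z=hλ:
  y_{n+1} = y_n + z·[4/25·y_n + 21/25·y_{n+1}] ⇒ (1 − 21/25z)y_{n+1} = (1 + 4/25z)y_n
  R(z) = (1 + 4/25z)/(1 − 21/25z).

Find x<0 with |R(x)|<1.
x=-0.95: |R|=0.4716
x=-2: |R|=0.2537
x=-10: |R|=0.0638
x=-100: |R|=0.1765
θ=21/25≥1/2 ⇒ |1+4/25x|<|1−21/25x| ∀x<0 ⇒ stable on all of ℝ⁻.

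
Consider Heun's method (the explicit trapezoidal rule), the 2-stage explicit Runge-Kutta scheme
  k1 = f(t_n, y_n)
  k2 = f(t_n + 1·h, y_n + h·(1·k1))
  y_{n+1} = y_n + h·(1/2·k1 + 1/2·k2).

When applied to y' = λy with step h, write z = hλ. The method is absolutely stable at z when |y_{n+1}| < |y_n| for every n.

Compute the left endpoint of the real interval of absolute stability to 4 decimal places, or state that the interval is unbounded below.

With y'=λy (z=hλ):
  order 2, 2-stage ⇒ R(z)=1+z+z^2/2
  (e.g. R(-0.99)=0.50005, |R|=0.50005)

Find x<0 with |R(x)|<1.
x=-0.99: |R|=0.5000
|R(-2.32)|=1.3712 |R(-1.46)|=0.6058 |R(-0.78)|=0.5242
Bisect:
  x_lo=-2.3172 |R|=1.3675  x_hi=-0.2456 |R|=0.7845
  mid=-1.28142 |R|=0.53960 →hi
  mid=-1.79931 |R|=0.81945 →hi
  mid=-2.05826 |R|=1.05996 →lo
  mid=-1.92879 |R|=0.93132 →hi
  mid=-1.99352 |R|=0.99354 →hi
  mid=-2.02589 |R|=1.02623 →lo
  mid=-2.00971 |R|=1.00975 →lo
  ...
  [-2.00010,-1.99997] ⇒ x*=-2.0000
Interval (-2.0000, 0).

left endpoint -2.0000.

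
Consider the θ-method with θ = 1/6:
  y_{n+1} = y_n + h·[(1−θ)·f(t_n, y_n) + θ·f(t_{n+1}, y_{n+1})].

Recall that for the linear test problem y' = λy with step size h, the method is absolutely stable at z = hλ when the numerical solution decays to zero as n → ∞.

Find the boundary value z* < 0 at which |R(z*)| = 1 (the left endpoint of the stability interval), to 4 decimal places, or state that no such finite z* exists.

left endpoint -3.0000.

On y'=λy, z=hλ:
  y_{n+1} = y_n + z·[5/6·y_n + 1/6·y_{n+1}] ⇒ (1 − 1/6z)y_{n+1} = (1 + 5/6z)y_n
  R(z) = (1 + 5/6z)/(1 − 1/6z).

Need |R(x)|<1, x<0.
x=-0.44: |R|=0.5901
R=−1: 1+5/6x = −1+1/6x ⇒ -2/3x=2 ⇒ x=2/(-2/3)=-3.0000
Confirm numerically:
  x=-2.414: |R|=0.72142 <1
  x=-1.342: |R|=0.09670 <1
  x=-1.250: |R|=0.03448 <1
  x=-3.442: |R|=1.18725 >1
  x=-3.331: |R|=1.14189 >1
So |R|<1 on (-3.0000, 0).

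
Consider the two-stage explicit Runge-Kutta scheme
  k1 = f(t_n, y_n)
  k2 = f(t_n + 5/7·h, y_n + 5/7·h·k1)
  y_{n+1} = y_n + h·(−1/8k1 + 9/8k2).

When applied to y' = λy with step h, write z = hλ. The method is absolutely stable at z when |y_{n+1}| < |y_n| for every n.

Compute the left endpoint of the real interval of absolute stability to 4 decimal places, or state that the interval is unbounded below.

Test eqn y'=λy, z=hλ:
  k1=λy_n ⇒ h·k1=z·y_n;  k2=λ(1+5/7z)y_n ⇒ h·k2=z(1+5/7z)y_n
  y_{n+1}/y_n = 1 − 1/8z + 9/8z(1+5/7z) = 1 + z + 45/56z²
  R(z) = 1 + z + 45/56z².

Boundary: |R(x)|=1, x<0.
x=-1.29: |R|=1.0472
R=1: x+45/56x²=0 ⇒ x=−56/45=-1.2444; min R=1−1/(4·45/56)=0.6889>−1
Confirm numerically:
  x=-1.150: |R|=0.91272 <1
  x=-0.987: |R|=0.79581 <1
  x=-0.627: |R|=0.68891 <1
  x=-1.724: |R|=1.66436 >1
  x=-1.587: |R|=1.43685 >1
  x=-1.503: |R|=1.31228 >1
So |R|<1 on (-1.2444, 0).

left endpoint -1.2444.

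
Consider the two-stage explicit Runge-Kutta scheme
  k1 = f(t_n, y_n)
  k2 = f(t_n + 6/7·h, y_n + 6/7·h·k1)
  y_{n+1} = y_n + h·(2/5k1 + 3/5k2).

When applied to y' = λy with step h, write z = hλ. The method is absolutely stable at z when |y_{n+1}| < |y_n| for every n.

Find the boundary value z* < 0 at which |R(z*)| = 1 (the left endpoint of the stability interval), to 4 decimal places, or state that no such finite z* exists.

z* = -1.9444.

On y'=λy, z=hλ:
  k1=λy_n ⇒ h·k1=z·y_n;  k2=λ(1+6/7z)y_n ⇒ h·k2=z(1+6/7z)y_n
  y_{n+1}/y_n = 1 + 2/5z + 3/5z(1+6/7z) = 1 + z + 18/35z²
  R(z) = 1 + z + 18/35z².

Find x<0 with |R(x)|<1.
x=-0.65: |R|=0.5673
R=1: x+18/35x²=0 ⇒ x=−35/18=-1.9444; min R=1−1/(4·18/35)=0.5139>−1
Confirm numerically:
  x=-1.654: |R|=0.75294 <1
  x=-1.643: |R|=0.74529 <1
  x=-1.306: |R|=0.57118 <1
  x=-2.515: |R|=1.73797 >1
  x=-2.394: |R|=1.55349 >1
Stable set (-1.9444, 0).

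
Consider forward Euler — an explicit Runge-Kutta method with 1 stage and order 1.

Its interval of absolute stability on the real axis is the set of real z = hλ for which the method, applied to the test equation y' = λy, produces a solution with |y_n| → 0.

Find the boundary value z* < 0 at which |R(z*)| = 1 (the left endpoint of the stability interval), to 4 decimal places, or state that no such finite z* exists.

Set f=λy, z=hλ:
  order 1, 1-stage ⇒ R(z)=1+z
  (e.g. R(-0.7)=0.30000, |R|=0.30000)

Find x<0 with |R(x)|<1.
x=-0.7: |R|=0.3000
|R(-2.08)|=1.0800 |R(-1.64)|=0.6400 |R(-0.5)|=0.5000
Bisect:
  x_lo=-2.6498 |R|=1.6498  x_hi=-0.2297 |R|=0.7703
  mid=-1.43972 |R|=0.43972 →hi
  mid=-2.04474 |R|=1.04474 →lo
  mid=-1.74223 |R|=0.74223 →hi
  mid=-1.89349 |R|=0.89349 →hi
  mid=-1.96912 |R|=0.96912 →hi
  mid=-2.00693 |R|=1.00693 →lo
  mid=-1.98802 |R|=0.98802 →hi
  mid=-1.99748 |R|=0.99748 →hi
  mid=-2.00220 |R|=1.00220 →lo
  ...
  [-2.00013,-1.99999] ⇒ x*=-2.0000
So |R|<1 on (-2.0000, 0).

z* = -2.0000.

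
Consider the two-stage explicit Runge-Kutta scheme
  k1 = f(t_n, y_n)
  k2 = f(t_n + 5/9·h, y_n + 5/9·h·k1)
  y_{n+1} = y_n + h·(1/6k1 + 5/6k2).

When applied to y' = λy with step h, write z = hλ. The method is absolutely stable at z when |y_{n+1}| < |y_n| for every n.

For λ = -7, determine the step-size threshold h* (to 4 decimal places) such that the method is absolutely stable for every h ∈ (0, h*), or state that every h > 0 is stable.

(-2.1600,0); λ=-7 ⇒ h* = (54/25)/7 = 0.3086.

On y'=λy, z=hλ:
  k1=λy_n ⇒ h·k1=z·y_n;  k2=λ(1+5/9z)y_n ⇒ h·k2=z(1+5/9z)y_n
  y_{n+1}/y_n = 1 + 1/6z + 5/6z(1+5/9z) = 1 + z + 25/54z²
  ⇒ R(z) = 1 + z + 25/54z².

Find x<0 with |R(x)|<1.
x=-0.57: |R|=0.5804
R=1: x+25/54x²=0 ⇒ x=−54/25=-2.1600; min R=1−1/(4·25/54)=0.4600>−1
Confirm numerically:
  x=-1.799: |R|=0.69933 <1
  x=-1.790: |R|=0.69338 <1
  x=-1.640: |R|=0.60519 <1
  x=-1.122: |R|=0.46082 <1
  x=-2.534: |R|=1.43876 >1
  x=-2.285: |R|=1.13223 >1
Stable set (-2.1600, 0).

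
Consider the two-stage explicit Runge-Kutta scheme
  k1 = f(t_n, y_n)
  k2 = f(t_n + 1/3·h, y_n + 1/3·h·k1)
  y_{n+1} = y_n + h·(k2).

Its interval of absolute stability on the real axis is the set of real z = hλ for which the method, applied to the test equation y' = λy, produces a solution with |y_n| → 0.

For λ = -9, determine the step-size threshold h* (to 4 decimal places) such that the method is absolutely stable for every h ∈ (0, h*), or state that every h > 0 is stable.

(-3.0000,0); λ=-9 ⇒ h* = (3)/9 = 0.3333.

Test eqn y'=λy, z=hλ:
  k1=λy_n ⇒ h·k1=z·y_n;  k2=λ(1+1/3z)y_n ⇒ h·k2=z(1+1/3z)y_n
  y_{n+1}/y_n = 1 + z(1+1/3z) = 1 + z + 1/3z²
  ⇒ R(z) = 1 + z + 1/3z².

Solve |R(x)|<1 on ℝ⁻.
x=-1.64: |R|=0.2565
R=1: x+1/3x²=0 ⇒ x=−3=-3.0000; min R=1−1/(4·1/3)=0.2500>−1
Confirm numerically:
  x=-2.653: |R|=0.69314 <1
  x=-2.624: |R|=0.67113 <1
  x=-2.280: |R|=0.45280 <1
  x=-1.867: |R|=0.29490 <1
  x=-3.569: |R|=1.67692 >1
  x=-3.253: |R|=1.27434 >1
Interval (-3.0000, 0).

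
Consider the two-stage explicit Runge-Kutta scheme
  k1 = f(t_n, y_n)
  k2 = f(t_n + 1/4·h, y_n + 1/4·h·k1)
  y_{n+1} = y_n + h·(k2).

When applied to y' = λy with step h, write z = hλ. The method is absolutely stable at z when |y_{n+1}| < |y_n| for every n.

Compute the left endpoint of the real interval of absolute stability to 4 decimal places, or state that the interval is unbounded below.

z* = -4.0000.

On y'=λy, z=hλ:
  k1=λy_n ⇒ h·k1=z·y_n;  k2=λ(1+1/4z)y_n ⇒ h·k2=z(1+1/4z)y_n
  y_{n+1}/y_n = 1 + z(1+1/4z) = 1 + z + 1/4z²
  Hence R(z) = 1 + z + 1/4z².

Find x<0 with |R(x)|<1.
x=-0.65: |R|=0.4556
R=1: x+1/4x²=0 ⇒ x=−4=-4.0000; min R=1−1/(4·1/4)=0.0000>−1
Confirm numerically:
  x=-2.963: |R|=0.23184 <1
  x=-2.853: |R|=0.18190 <1
  x=-2.293: |R|=0.02146 <1
  x=-1.908: |R|=0.00212 <1
  x=-4.419: |R|=1.46289 >1
  x=-4.184: |R|=1.19246 >1
  x=-4.075: |R|=1.07641 >1
Stable set (-4.0000, 0).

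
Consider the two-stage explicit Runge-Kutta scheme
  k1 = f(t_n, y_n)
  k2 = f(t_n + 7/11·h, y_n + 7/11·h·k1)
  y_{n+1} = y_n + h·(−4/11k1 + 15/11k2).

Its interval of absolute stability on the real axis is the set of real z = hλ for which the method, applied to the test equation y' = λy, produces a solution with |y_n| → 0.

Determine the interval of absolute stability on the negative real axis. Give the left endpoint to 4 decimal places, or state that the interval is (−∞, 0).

Test eqn y'=λy, z=hλ:
  k1=λy_n ⇒ h·k1=z·y_n;  k2=λ(1+7/11z)y_n ⇒ h·k2=z(1+7/11z)y_n
  y_{n+1}/y_n = 1 − 4/11z + 15/11z(1+7/11z) = 1 + z + 105/121z²
  Hence R(z) = 1 + z + 105/121z².

Boundary: |R(x)|=1, x<0.
x=-0.42: |R|=0.7331
R=1: x+105/121x²=0 ⇒ x=−121/105=-1.1524; min R=1−1/(4·105/121)=0.7119>−1
Confirm numerically:
  x=-0.779: |R|=0.74760 <1
  x=-0.703: |R|=0.72586 <1
  x=-0.566: |R|=0.71199 <1
  x=-1.574: |R|=1.57588 >1
  x=-1.401: |R|=1.30226 >1
Interval (-1.1524, 0).

(-1.1524, 0).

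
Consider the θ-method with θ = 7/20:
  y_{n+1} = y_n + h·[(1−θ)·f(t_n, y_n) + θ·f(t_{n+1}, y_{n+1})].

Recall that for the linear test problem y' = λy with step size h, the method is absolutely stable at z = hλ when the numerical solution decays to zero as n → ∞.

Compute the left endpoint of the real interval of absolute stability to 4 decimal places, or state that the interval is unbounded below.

left endpoint -6.6667.

Set f=λy, z=hλ:
  y_{n+1} = y_n + z·[13/20·y_n + 7/20·y_{n+1}] ⇒ (1 − 7/20z)y_{n+1} = (1 + 13/20z)y_n
  Hence R(z) = (1 + 13/20z)/(1 − 7/20z).

Solve |R(x)|<1 on ℝ⁻.
x=-0.38: |R|=0.6646
R=−1: 1+13/20x = −1+7/20x ⇒ -3/10x=2 ⇒ x=2/(-3/10)=-6.6667
Confirm numerically:
  x=-6.291: |R|=0.96480 <1
  x=-4.437: |R|=0.73799 <1
  x=-2.730: |R|=0.39606 <1
  x=-6.951: |R|=1.02485 >1
  x=-6.932: |R|=1.02323 >1
So |R|<1 on (-6.6667, 0).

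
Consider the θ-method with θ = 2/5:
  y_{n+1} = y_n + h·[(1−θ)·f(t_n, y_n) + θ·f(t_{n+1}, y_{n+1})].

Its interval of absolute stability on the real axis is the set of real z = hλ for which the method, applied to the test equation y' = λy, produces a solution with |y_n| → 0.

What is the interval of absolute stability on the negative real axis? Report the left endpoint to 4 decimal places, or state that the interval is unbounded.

On y'=λy, z=hλ:
  y_{n+1} = y_n + z·[3/5·y_n + 2/5·y_{n+1}] ⇒ (1 − 2/5z)y_{n+1} = (1 + 3/5z)y_n
  so R(z) = (1 + 3/5z)/(1 − 2/5z).

Boundary: |R(x)|=1, x<0.
x=-1.22: |R|=0.1801
R=−1: 1+3/5x = −1+2/5x ⇒ -1/5x=2 ⇒ x=2/(-1/5)=-10.0000
Confirm numerically:
  x=-9.917: |R|=0.99666 <1
  x=-5.506: |R|=0.71934 <1
  x=-5.282: |R|=0.69686 <1
  x=-10.505: |R|=1.01942 >1
  x=-10.452: |R|=1.01745 >1
  x=-10.225: |R|=1.00884 >1
Stable set (-10.0000, 0).

(-10.0000, 0).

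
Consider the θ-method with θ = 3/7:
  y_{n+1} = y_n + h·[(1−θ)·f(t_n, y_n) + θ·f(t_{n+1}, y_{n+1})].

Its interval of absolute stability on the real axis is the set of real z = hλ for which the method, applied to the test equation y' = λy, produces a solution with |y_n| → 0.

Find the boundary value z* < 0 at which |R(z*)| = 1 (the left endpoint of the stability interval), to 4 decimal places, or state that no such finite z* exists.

left endpoint -14.0000.

On y'=λy, z=hλ:
  y_{n+1} = y_n + z·[4/7·y_n + 3/7·y_{n+1}] ⇒ (1 − 3/7z)y_{n+1} = (1 + 4/7z)y_n
  Hence R(z) = (1 + 4/7z)/(1 − 3/7z).

Boundary: |R(x)|=1, x<0.
x=-1.32: |R|=0.1569
R=−1: 1+4/7x = −1+3/7x ⇒ -1/7x=2 ⇒ x=2/(-1/7)=-14.0000
Confirm numerically:
  x=-12.200: |R|=0.95872 <1
  x=-11.159: |R|=0.92981 <1
  x=-5.959: |R|=0.67677 <1
  x=-14.452: |R|=1.00898 >1
  x=-14.150: |R|=1.00303 >1
  x=-14.081: |R|=1.00164 >1
Stable set (-14.0000, 0).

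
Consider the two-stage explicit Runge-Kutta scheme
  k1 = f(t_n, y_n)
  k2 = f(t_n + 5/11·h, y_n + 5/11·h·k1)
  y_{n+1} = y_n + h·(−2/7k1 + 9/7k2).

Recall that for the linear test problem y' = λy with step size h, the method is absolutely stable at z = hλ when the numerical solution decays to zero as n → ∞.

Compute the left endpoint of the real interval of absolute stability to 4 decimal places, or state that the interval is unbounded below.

With y'=λy (z=hλ):
  k1=λy_n ⇒ h·k1=z·y_n;  k2=λ(1+5/11z)y_n ⇒ h·k2=z(1+5/11z)y_n
  y_{n+1}/y_n = 1 − 2/7z + 9/7z(1+5/11z) = 1 + z + 45/77z²
  so R(z) = 1 + z + 45/77z².

Need |R(x)|<1, x<0.
x=-1.24: |R|=0.6586
R=1: x+45/77x²=0 ⇒ x=−77/45=-1.7111; min R=1−1/(4·45/77)=0.5722>−1
Confirm numerically:
  x=-1.523: |R|=0.83257 <1
  x=-1.251: |R|=0.66361 <1
  x=-1.236: |R|=0.65681 <1
  x=-1.205: |R|=0.64359 <1
  x=-2.258: |R|=1.72168 >1
  x=-2.219: |R|=1.65864 >1
Stable set (-1.7111, 0).

z* = -1.7111.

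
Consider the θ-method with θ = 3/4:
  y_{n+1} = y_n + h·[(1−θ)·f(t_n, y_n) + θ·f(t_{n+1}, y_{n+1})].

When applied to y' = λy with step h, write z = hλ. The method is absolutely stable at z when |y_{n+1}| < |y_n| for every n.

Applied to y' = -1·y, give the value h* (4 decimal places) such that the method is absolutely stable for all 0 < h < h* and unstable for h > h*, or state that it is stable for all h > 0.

Test eqn y'=λy, z=hλ:
  y_{n+1} = y_n + z·[1/4·y_n + 3/4·y_{n+1}] ⇒ (1 − 3/4z)y_{n+1} = (1 + 1/4z)y_n
  Hence R(z) = (1 + 1/4z)/(1 − 3/4z).

Boundary: |R(x)|=1, x<0.
x=-1.07: |R|=0.4064
x=-2: |R|=0.2000
x=-10: |R|=0.1765
x=-100: |R|=0.3158
θ=3/4≥1/2 ⇒ |1+1/4x|<|1−3/4x| ∀x<0 ⇒ stable on all of ℝ⁻.

(−∞, 0) — no finite endpoint. Any h>0 works for λ=-1.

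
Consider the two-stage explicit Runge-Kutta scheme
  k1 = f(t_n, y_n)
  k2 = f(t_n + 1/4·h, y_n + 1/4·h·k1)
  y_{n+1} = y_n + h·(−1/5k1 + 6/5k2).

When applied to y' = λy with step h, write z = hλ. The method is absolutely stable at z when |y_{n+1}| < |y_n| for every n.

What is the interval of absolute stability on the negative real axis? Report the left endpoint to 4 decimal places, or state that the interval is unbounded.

With y'=λy (z=hλ):
  k1=λy_n ⇒ h·k1=z·y_n;  k2=λ(1+1/4z)y_n ⇒ h·k2=z(1+1/4z)y_n
  y_{n+1}/y_n = 1 − 1/5z + 6/5z(1+1/4z) = 1 + z + 3/10z²
  so R(z) = 1 + z + 3/10z².

Find x<0 with |R(x)|<1.
x=-0.58: |R|=0.5209
R=1: x+3/10x²=0 ⇒ x=−10/3=-3.3333; min R=1−1/(4·3/10)=0.1667>−1
Confirm numerically:
  x=-2.551: |R|=0.40128 <1
  x=-1.925: |R|=0.18669 <1
  x=-1.923: |R|=0.18638 <1
  x=-1.513: |R|=0.17375 <1
  x=-3.872: |R|=1.62572 >1
  x=-3.517: |R|=1.19379 >1
So |R|<1 on (-3.3333, 0).

(-3.3333, 0).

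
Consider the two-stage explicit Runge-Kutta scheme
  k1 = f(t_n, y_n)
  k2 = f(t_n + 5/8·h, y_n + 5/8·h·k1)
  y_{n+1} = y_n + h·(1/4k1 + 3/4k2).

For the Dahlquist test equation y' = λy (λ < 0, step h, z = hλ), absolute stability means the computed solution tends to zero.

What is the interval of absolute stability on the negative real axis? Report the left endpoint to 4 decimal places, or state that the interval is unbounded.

z∈(-2.1333,0).

On y'=λy, z=hλ:
  k1=λy_n ⇒ h·k1=z·y_n;  k2=λ(1+5/8z)y_n ⇒ h·k2=z(1+5/8z)y_n
  y_{n+1}/y_n = 1 + 1/4z + 3/4z(1+5/8z) = 1 + z + 15/32z²
  so R(z) = 1 + z + 15/32z².

Find x<0 with |R(x)|<1.
x=-0.58: |R|=0.5777
R=1: x+15/32x²=0 ⇒ x=−32/15=-2.1333; min R=1−1/(4·15/32)=0.4667>−1
Confirm numerically:
  x=-1.974: |R|=0.85257 <1
  x=-1.506: |R|=0.55714 <1
  x=-1.320: |R|=0.49675 <1
  x=-1.098: |R|=0.46713 <1
  x=-2.609: |R|=1.58173 >1
  x=-2.313: |R|=1.19480 >1
  x=-2.174: |R|=1.04144 >1
Stable set (-2.1333, 0).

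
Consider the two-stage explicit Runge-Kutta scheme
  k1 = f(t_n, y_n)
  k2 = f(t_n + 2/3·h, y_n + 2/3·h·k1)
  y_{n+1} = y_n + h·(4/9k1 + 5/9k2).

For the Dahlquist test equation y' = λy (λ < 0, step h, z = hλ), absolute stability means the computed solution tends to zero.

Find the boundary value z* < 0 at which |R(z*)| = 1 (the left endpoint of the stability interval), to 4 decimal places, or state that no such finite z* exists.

left endpoint -2.7000.

Set f=λy, z=hλ:
  k1=λy_n ⇒ h·k1=z·y_n;  k2=λ(1+2/3z)y_n ⇒ h·k2=z(1+2/3z)y_n
  y_{n+1}/y_n = 1 + 4/9z + 5/9z(1+2/3z) = 1 + z + 10/27z²
  Hence R(z) = 1 + z + 10/27z².

Find x<0 with |R(x)|<1.
x=-1.56: |R|=0.3413
R=1: x+10/27x²=0 ⇒ x=−27/10=-2.7000; min R=1−1/(4·10/27)=0.3250>−1
Confirm numerically:
  x=-2.006: |R|=0.48438 <1
  x=-1.852: |R|=0.41833 <1
  x=-1.528: |R|=0.33673 <1
  x=-3.071: |R|=1.42198 >1
  x=-2.842: |R|=1.14947 >1
  x=-2.793: |R|=1.09620 >1
Stable set (-2.7000, 0).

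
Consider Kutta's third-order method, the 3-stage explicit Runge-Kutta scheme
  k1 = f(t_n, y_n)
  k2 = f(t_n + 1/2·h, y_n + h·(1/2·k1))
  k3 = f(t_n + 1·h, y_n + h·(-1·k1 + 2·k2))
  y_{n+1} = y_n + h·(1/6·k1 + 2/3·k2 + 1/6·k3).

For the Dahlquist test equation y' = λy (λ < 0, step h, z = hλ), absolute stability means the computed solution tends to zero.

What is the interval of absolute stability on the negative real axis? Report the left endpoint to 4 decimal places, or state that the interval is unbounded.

z∈(-2.5127,0).

Test eqn y'=λy, z=hλ:
  order 3, 3-stage ⇒ R(z)=1+z+z^2/2+z^3/6
  (e.g. R(-0.93)=0.36839, |R|=0.36839)

Need |R(x)|<1, x<0.
x=-0.93: |R|=0.3684
|R(-2.43)|=0.8690 |R(-0.88)|=0.3936 |R(-0.73)|=0.4716
Bisect:
  x_lo=-3.0888 |R|=2.2300  x_hi=-0.3683 |R|=0.6912
  mid=-1.72855 |R|=0.09539 →hi
  mid=-2.40868 |R|=0.83689 →hi
  mid=-2.74874 |R|=1.43234 →lo
  mid=-2.57871 |R|=1.11179 →lo
  mid=-2.49369 |R|=0.96894 →hi
  mid=-2.53620 |R|=1.03898 →lo
  mid=-2.51495 |R|=1.00362 →lo
  mid=-2.50432 |R|=0.98620 →hi
  mid=-2.50963 |R|=0.99489 →hi
  ...
  [-2.51279,-2.51262] ⇒ x*=-2.5127
So |R|<1 on (-2.5127, 0).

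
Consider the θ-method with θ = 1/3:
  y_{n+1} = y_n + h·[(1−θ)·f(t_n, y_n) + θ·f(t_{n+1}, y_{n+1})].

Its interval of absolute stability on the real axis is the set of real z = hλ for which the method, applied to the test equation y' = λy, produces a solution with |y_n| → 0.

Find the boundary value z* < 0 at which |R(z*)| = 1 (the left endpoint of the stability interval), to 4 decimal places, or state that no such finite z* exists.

left endpoint -6.0000.

Test eqn y'=λy, z=hλ:
  y_{n+1} = y_n + z·[2/3·y_n + 1/3·y_{n+1}] ⇒ (1 − 1/3z)y_{n+1} = (1 + 2/3z)y_n
  ⇒ R(z) = (1 + 2/3z)/(1 − 1/3z).

Solve |R(x)|<1 on ℝ⁻.
x=-1.73: |R|=0.0973
R=−1: 1+2/3x = −1+1/3x ⇒ -1/3x=2 ⇒ x=2/(-1/3)=-6.0000
Confirm numerically:
  x=-5.697: |R|=0.96516 <1
  x=-5.612: |R|=0.95495 <1
  x=-2.684: |R|=0.41661 <1
  x=-6.547: |R|=1.05730 >1
  x=-6.537: |R|=1.05631 >1
  x=-6.230: |R|=1.02492 >1
Interval (-6.0000, 0).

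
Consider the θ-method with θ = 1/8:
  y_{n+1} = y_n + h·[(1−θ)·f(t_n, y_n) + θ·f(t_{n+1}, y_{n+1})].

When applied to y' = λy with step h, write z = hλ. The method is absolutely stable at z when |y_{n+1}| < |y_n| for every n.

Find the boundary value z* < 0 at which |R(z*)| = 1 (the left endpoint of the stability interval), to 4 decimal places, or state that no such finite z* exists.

With y'=λy (z=hλ):
  y_{n+1} = y_n + z·[7/8·y_n + 1/8·y_{n+1}] ⇒ (1 − 1/8z)y_{n+1} = (1 + 7/8z)y_n
  ⇒ R(z) = (1 + 7/8z)/(1 − 1/8z).

Boundary: |R(x)|=1, x<0.
x=-1.47: |R|=0.2418
R=−1: 1+7/8x = −1+1/8x ⇒ -3/4x=2 ⇒ x=2/(-3/4)=-2.6667
Confirm numerically:
  x=-2.516: |R|=0.91404 <1
  x=-1.944: |R|=0.56396 <1
  x=-1.363: |R|=0.16458 <1
  x=-2.921: |R|=1.13973 >1
  x=-2.801: |R|=1.07462 >1
  x=-2.760: |R|=1.05204 >1
Stable set (-2.6667, 0).

left endpoint -2.6667.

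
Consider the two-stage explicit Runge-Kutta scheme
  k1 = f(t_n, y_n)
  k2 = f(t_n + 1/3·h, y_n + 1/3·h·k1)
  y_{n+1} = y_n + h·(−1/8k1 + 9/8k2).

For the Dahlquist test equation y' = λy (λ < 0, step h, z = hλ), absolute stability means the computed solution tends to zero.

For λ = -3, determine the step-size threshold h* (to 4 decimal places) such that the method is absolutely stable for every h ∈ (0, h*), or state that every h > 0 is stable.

(-2.6667,0); λ=-3 ⇒ h* = (8/3)/3 = 0.8889.

Set f=λy, z=hλ:
  k1=λy_n ⇒ h·k1=z·y_n;  k2=λ(1+1/3z)y_n ⇒ h·k2=z(1+1/3z)y_n
  y_{n+1}/y_n = 1 − 1/8z + 9/8z(1+1/3z) = 1 + z + 3/8z²
  ⇒ R(z) = 1 + z + 3/8z².

Solve |R(x)|<1 on ℝ⁻.
x=-1.68: |R|=0.3784
R=1: x+3/8x²=0 ⇒ x=−8/3=-2.6667; min R=1−1/(4·3/8)=0.3333>−1
Confirm numerically:
  x=-2.423: |R|=0.77860 <1
  x=-1.760: |R|=0.40160 <1
  x=-1.488: |R|=0.34230 <1
  x=-1.163: |R|=0.34421 <1
  x=-3.263: |R|=1.72969 >1
  x=-3.086: |R|=1.48527 >1
  x=-2.890: |R|=1.24204 >1
Stable set (-2.6667, 0).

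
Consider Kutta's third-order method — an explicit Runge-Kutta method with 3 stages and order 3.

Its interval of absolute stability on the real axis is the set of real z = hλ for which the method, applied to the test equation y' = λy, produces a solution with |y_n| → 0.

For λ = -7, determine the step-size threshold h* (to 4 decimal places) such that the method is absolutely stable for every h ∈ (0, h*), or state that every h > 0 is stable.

(-2.5127,0); λ=-7 ⇒ h* = 0.3590.

Set f=λy, z=hλ:
  order 3, 3-stage ⇒ R(z)=1+z+z^2/2+z^3/6
  (e.g. R(-1.04)=0.31332, |R|=0.31332)

Find x<0 with |R(x)|<1.
x=-1.04: |R|=0.3133
|R(-2.55)|=1.0623 |R(-0.92)|=0.3734 |R(-0.65)|=0.5155
Bisect:
  x_lo=-3.1804 |R|=2.4846  x_hi=-0.2812 |R|=0.7546
  mid=-1.73082 |R|=0.09713 →hi
  mid=-2.45562 |R|=0.90851 →hi
  mid=-2.81802 |R|=1.57716 →lo
  mid=-2.63682 |R|=1.21597 →lo
  mid=-2.54622 |R|=1.05589 →lo
  mid=-2.50092 |R|=0.98066 →hi
  mid=-2.52357 |R|=1.01789 →lo
  mid=-2.51225 |R|=0.99918 →hi
  ...
  [-2.51278,-2.51260] ⇒ x*=-2.5127
So |R|<1 on (-2.5127, 0).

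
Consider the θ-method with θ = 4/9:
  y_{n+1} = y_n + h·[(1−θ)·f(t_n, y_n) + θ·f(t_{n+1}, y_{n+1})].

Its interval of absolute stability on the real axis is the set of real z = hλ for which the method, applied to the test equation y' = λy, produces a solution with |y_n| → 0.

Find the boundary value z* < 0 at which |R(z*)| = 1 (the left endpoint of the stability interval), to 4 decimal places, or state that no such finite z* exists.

With y'=λy (z=hλ):
  y_{n+1} = y_n + z·[5/9·y_n + 4/9·y_{n+1}] ⇒ (1 − 4/9z)y_{n+1} = (1 + 5/9z)y_n
  so R(z) = (1 + 5/9z)/(1 − 4/9z).

Need |R(x)|<1, x<0.
x=-0.98: |R|=0.3173
R=−1: 1+5/9x = −1+4/9x ⇒ -1/9x=2 ⇒ x=2/(-1/9)=-18.0000
Confirm numerically:
  x=-15.664: |R|=0.96740 <1
  x=-15.328: |R|=0.96200 <1
  x=-11.140: |R|=0.87192 <1
  x=-18.453: |R|=1.00547 >1
  x=-18.295: |R|=1.00359 >1
  x=-18.220: |R|=1.00269 >1
Interval (-18.0000, 0).

z* = -18.0000.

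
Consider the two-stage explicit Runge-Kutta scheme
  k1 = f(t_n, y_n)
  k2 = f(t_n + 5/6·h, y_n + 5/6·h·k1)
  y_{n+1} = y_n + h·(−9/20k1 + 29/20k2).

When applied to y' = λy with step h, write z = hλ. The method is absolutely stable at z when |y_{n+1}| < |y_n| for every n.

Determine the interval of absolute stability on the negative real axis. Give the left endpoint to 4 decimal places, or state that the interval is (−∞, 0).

On y'=λy, z=hλ:
  k1=λy_n ⇒ h·k1=z·y_n;  k2=λ(1+5/6z)y_n ⇒ h·k2=z(1+5/6z)y_n
  y_{n+1}/y_n = 1 − 9/20z + 29/20z(1+5/6z) = 1 + z + 29/24z²
  Hence R(z) = 1 + z + 29/24z².

Boundary: |R(x)|=1, x<0.
x=-1.05: |R|=1.2822
R=1: x+29/24x²=0 ⇒ x=−24/29=-0.8276; min R=1−1/(4·29/24)=0.7931>−1
Confirm numerically:
  x=-0.717: |R|=0.90419 <1
  x=-0.616: |R|=0.84251 <1
  x=-0.487: |R|=0.79958 <1
  x=-1.197: |R|=1.53431 >1
  x=-0.989: |R|=1.19290 >1
  x=-0.917: |R|=1.09907 >1
Interval (-0.8276, 0).

z∈(-0.8276,0).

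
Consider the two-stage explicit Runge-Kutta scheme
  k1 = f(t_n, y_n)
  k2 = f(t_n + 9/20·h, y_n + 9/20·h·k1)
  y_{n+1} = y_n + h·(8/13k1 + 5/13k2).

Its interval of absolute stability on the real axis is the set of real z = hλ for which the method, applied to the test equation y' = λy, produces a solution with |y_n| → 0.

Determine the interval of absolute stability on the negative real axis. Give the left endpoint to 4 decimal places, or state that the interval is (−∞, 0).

z∈(-5.7778,0).

Set f=λy, z=hλ:
  k1=λy_n ⇒ h·k1=z·y_n;  k2=λ(1+9/20z)y_n ⇒ h·k2=z(1+9/20z)y_n
  y_{n+1}/y_n = 1 + 8/13z + 5/13z(1+9/20z) = 1 + z + 9/52z²
  R(z) = 1 + z + 9/52z².

Boundary: |R(x)|=1, x<0.
x=-1.65: |R|=0.1788
R=1: x+9/52x²=0 ⇒ x=−52/9=-5.7778; min R=1−1/(4·9/52)=-0.4444>−1
Confirm numerically:
  x=-5.601: |R|=0.82863 <1
  x=-4.452: |R|=0.02156 <1
  x=-4.353: |R|=0.07343 <1
  x=-3.793: |R|=0.30297 <1
  x=-6.143: |R|=1.38831 >1
  x=-6.044: |R|=1.27849 >1
  x=-5.856: |R|=1.07928 >1
So |R|<1 on (-5.7778, 0).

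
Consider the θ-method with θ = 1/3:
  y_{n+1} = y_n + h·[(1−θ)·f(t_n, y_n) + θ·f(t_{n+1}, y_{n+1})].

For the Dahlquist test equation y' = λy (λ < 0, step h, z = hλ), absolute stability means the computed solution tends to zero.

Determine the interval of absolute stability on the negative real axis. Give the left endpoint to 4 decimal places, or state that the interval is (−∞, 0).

On y'=λy, z=hλ:
  y_{n+1} = y_n + z·[2/3·y_n + 1/3·y_{n+1}] ⇒ (1 − 1/3z)y_{n+1} = (1 + 2/3z)y_n
  Hence R(z) = (1 + 2/3z)/(1 − 1/3z).

Solve |R(x)|<1 on ℝ⁻.
x=-0.97: |R|=0.2670
R=−1: 1+2/3x = −1+1/3x ⇒ -1/3x=2 ⇒ x=2/(-1/3)=-6.0000
Confirm numerically:
  x=-5.256: |R|=0.90988 <1
  x=-4.817: |R|=0.84866 <1
  x=-2.792: |R|=0.44613 <1
  x=-2.696: |R|=0.41994 <1
  x=-6.215: |R|=1.02333 >1
  x=-6.134: |R|=1.01467 >1
  x=-6.081: |R|=1.00892 >1
Interval (-6.0000, 0).

z∈(-6.0000,0).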